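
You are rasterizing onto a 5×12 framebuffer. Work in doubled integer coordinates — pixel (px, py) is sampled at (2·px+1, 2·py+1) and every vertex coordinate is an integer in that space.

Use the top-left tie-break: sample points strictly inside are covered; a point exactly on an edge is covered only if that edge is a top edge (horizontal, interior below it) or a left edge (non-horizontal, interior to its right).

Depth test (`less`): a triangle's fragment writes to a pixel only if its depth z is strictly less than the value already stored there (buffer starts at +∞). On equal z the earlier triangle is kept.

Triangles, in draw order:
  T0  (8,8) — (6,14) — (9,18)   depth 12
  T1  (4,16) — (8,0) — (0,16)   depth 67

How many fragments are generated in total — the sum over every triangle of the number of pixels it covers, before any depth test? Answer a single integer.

T0:
  2·area = 26  (B↔C swapped to make it positive)
  edge (8, 8)→(9, 18): d=(1,10) right/bottom  bias=-1
  edge (9, 18)→(6, 14): d=(-3,-4) top-left  bias=+0
  edge (6, 14)→(8, 8): d=(2,-6) top-left  bias=+0
    (4,2)@(9, 5): e=[-13,39,0] → ·  [on edge]
    (3,5)@(7, 11): e=[13,13,0] → █  [on edge]
    (4,5)@(9, 11): e=[-7,21,12] → ·
    (3,6)@(7, 13): e=[15,7,4] → █
    (4,6)@(9, 13): e=[-5,15,16] → ·
    (3,7)@(7, 15): e=[17,1,8] → █
    (4,7)@(9, 15): e=[-3,9,20] → ·
    (2,8)@(5, 17): e=[39,-13,0] → ·  [on edge]
    (3,8)@(7, 17): e=[19,-5,12] → ·
    (1,11)@(3, 23): e=[65,-39,0] → ·  [on edge]
  covered (3 px):
    · · · · ·
    · · · · ·
    · · · · ·
    · · · · ·
    · · · · ·
    · · · █ ·
    · · · █ ·
    · · · █ ·
    · · · · ·
    · · · · ·
    · · · · ·
    · · · · ·
T1:
  2·area = 64  (B↔C swapped to make it positive)
  edge (4, 16)→(0, 16): d=(-4,0) right/bottom  bias=-1
  edge (0, 16)→(8, 0): d=(8,-16) top-left  bias=+0
  edge (8, 0)→(4, 16): d=(-4,16) right/bottom  bias=-1
    (3,1)@(7, 3): e=[52,8,4] → █
    (4,1)@(9, 3): e=[52,40,-28] → ·
    (3,2)@(7, 5): e=[44,24,-4] → ·
    (2,3)@(5, 7): e=[36,8,20] → █
    (3,3)@(7, 7): e=[36,40,-12] → ·
    (2,4)@(5, 9): e=[28,24,12] → █
    (3,4)@(7, 9): e=[28,56,-20] → ·
    (1,5)@(3, 11): e=[20,8,36] → █
    (3,5)@(7, 11): e=[20,72,-28] → ·
    (1,6)@(3, 13): e=[12,24,28] → █
    (2,6)@(5, 13): e=[12,56,-4] → ·
    (0,7)@(1, 15): e=[4,8,52] → █
  covered (8 px):
    · · · · ·
    · · · █ ·
    · · · · ·
    · · █ · ·
    · · █ · ·
    · █ █ · ·
    · █ · · ·
    █ █ · · ·
    · · · · ·
    · · · · ·
    · · · · ·
    · · · · ·

Result: 11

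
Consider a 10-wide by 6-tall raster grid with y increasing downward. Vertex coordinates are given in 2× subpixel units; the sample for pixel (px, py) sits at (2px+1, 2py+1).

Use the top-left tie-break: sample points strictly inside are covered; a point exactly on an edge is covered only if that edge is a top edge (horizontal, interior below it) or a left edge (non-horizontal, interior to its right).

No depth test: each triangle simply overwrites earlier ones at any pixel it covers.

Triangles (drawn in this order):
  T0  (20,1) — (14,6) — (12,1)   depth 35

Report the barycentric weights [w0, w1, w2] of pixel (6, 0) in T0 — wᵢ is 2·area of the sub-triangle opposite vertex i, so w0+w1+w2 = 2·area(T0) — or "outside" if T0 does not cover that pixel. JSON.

T0:
  2·area = 40
  edge (20, 1)→(14, 6): d=(-6,5) right/bottom  bias=-1
  edge (14, 6)→(12, 1): d=(-2,-5) top-left  bias=+0
  edge (12, 1)→(20, 1): d=(8,0) top-left  bias=+0
    (0,0)@(1, 1): e=[95,-55,0] → .  [on edge]
    (1,0)@(3, 1): e=[85,-45,0] → .  [on edge]
    (2,0)@(5, 1): e=[75,-35,0] → .  [on edge]
    (3,0)@(7, 1): e=[65,-25,0] → .  [on edge]
    (4,0)@(9, 1): e=[55,-15,0] → .  [on edge]
    (5,0)@(11, 1): e=[45,-5,0] → .  [on edge]
    (6,0)@(13, 1): e=[35,5,0] → X  [on edge]
    (7,0)@(15, 1): e=[25,15,0] → X  [on edge]
    (8,0)@(17, 1): e=[15,25,0] → X  [on edge]
    (9,0)@(19, 1): e=[5,35,0] → X  [on edge]
    (6,1)@(13, 3): e=[23,1,16] → X
    (9,1)@(19, 3): e=[-7,31,16] → .
  covered (8 px):
    . . . . . . X X X X
    . . . . . . X X X .
    . . . . . . . X . .
    . . . . . . . . . .
    . . . . . . . . . .
    . . . . . . . . . .

Answer: [5,0,35]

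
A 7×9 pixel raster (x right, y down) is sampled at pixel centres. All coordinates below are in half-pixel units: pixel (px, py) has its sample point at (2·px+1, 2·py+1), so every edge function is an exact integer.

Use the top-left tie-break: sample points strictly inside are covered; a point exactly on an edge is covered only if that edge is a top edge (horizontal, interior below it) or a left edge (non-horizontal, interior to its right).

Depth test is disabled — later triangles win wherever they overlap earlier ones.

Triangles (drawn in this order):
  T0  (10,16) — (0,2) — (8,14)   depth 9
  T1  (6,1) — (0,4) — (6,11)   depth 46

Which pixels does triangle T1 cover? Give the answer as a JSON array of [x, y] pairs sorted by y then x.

T0:
  2·area = 8  (B↔C swapped to make it positive)
  edge (10, 16)→(8, 14): d=(-2,-2) top-left  bias=+0
  edge (8, 14)→(0, 2): d=(-8,-12) top-left  bias=+0
  edge (0, 2)→(10, 16): d=(10,14) right/bottom  bias=-1
    (0,3)@(1, 7): e=[0,-28,36] → ·  [on edge]
    (1,4)@(3, 9): e=[0,-20,28] → ·  [on edge]
    (2,4)@(5, 9): e=[4,4,0] → ·  [on edge]
    (2,5)@(5, 11): e=[0,-12,20] → ·  [on edge]
    (3,6)@(7, 13): e=[0,-4,12] → ·  [on edge]
    (4,7)@(9, 15): e=[0,4,4] → █  [on edge]
    (5,7)@(11, 15): e=[4,28,-24] → ·
    (4,8)@(9, 17): e=[-4,-12,24] → ·
    (5,8)@(11, 17): e=[0,12,-4] → ·  [on edge]
  covered (1 px):
    · · · · · · ·
    · · · · · · ·
    · · · · · · ·
    · · · · · · ·
    · · · · · · ·
    · · · · · · ·
    · · · · · · ·
    · · · · █ · ·
    · · · · · · ·
T1:
  2·area = 60  (B↔C swapped to make it positive)
  edge (6, 1)→(6, 11): d=(0,10) right/bottom  bias=-1
  edge (6, 11)→(0, 4): d=(-6,-7) top-left  bias=+0
  edge (0, 4)→(6, 1): d=(6,-3) top-left  bias=+0
    (1,1)@(3, 3): e=[30,27,3] → █
    (2,1)@(5, 3): e=[10,41,9] → █
    (3,1)@(7, 3): e=[-10,55,15] → ·
    (0,2)@(1, 5): e=[50,1,9] → █
    (3,2)@(7, 5): e=[-10,43,27] → ·
    (0,3)@(1, 7): e=[50,-11,21] → ·
    (1,3)@(3, 7): e=[30,3,27] → █
    (3,3)@(7, 7): e=[-10,31,39] → ·
    (1,4)@(3, 9): e=[30,-9,39] → ·
    (2,4)@(5, 9): e=[10,5,45] → █
    (3,4)@(7, 9): e=[-10,19,51] → ·
    (2,5)@(5, 11): e=[10,-7,57] → ·
  covered (8 px):
    · · · · · · ·
    · █ █ · · · ·
    █ █ █ · · · ·
    · █ █ · · · ·
    · · █ · · · ·
    · · · · · · ·
    · · · · · · ·
    · · · · · · ·
    · · · · · · ·

Final: [[1,1],[2,1],[0,2],[1,2],[2,2],[1,3],[2,3],[2,4]]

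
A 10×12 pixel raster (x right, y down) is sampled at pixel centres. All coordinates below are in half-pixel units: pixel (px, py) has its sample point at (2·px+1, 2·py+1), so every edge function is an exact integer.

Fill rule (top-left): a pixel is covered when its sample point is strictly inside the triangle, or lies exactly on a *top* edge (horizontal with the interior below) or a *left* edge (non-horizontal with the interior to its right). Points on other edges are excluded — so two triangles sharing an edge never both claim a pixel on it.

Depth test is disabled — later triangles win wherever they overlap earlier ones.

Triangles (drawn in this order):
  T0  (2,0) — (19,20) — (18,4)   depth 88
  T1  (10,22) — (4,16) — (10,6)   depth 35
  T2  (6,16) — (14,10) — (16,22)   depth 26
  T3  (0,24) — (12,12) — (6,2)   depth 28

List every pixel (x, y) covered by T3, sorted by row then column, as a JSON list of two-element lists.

T0:
  2·area = 252  (B↔C swapped to make it positive)
  edge (2, 0)→(18, 4): d=(16,4) right/bottom  bias=-1
  edge (18, 4)→(19, 20): d=(1,16) right/bottom  bias=-1
  edge (19, 20)→(2, 0): d=(-17,-20) top-left  bias=+0
    (1,0)@(3, 1): e=[12,237,3] → #
    (2,0)@(5, 1): e=[4,205,43] → #
    (3,0)@(7, 1): e=[-4,173,83] → ·
    (1,1)@(3, 3): e=[44,239,-31] → ·
    (2,1)@(5, 3): e=[36,207,9] → #
    (3,1)@(7, 3): e=[28,175,49] → #
    (4,1)@(9, 3): e=[20,143,89] → #
    (5,1)@(11, 3): e=[12,111,129] → #
    (6,1)@(13, 3): e=[4,79,169] → #
    (7,1)@(15, 3): e=[-4,47,209] → ·
    (2,2)@(5, 5): e=[68,209,-25] → ·
    (3,2)@(7, 5): e=[60,177,15] → #
  covered (30 px):
    · # # · · · · · · ·
    · · # # # # # · · ·
    · · · # # # # # # ·
    · · · · # # # # # ·
    · · · · · # # # # ·
    · · · · · · # # # ·
    · · · · · · · # # ·
    · · · · · · · # # ·
    · · · · · · · · # ·
    · · · · · · · · · ·
    · · · · · · · · · ·
    · · · · · · · · · ·
T1:
  2·area = 96
  edge (10, 22)→(4, 16): d=(-6,-6) top-left  bias=+0
  edge (4, 16)→(10, 6): d=(6,-10) top-left  bias=+0
  edge (10, 6)→(10, 22): d=(0,16) right/bottom  bias=-1
    (6,0)@(13, 1): e=[144,0,-48] → ·  [on edge]
    (4,4)@(9, 9): e=[72,8,16] → #
    (5,4)@(11, 9): e=[84,28,-16] → ·
    (3,5)@(7, 11): e=[48,0,48] → #  [on edge]
    (5,5)@(11, 11): e=[72,40,-16] → ·
    (0,6)@(1, 13): e=[0,-48,144] → ·  [on edge]
    (3,6)@(7, 13): e=[36,12,48] → #
    (5,6)@(11, 13): e=[60,52,-16] → ·
    (1,7)@(3, 15): e=[0,-16,112] → ·  [on edge]
    (2,7)@(5, 15): e=[12,4,80] → #
    (5,7)@(11, 15): e=[48,64,-16] → ·
    (2,8)@(5, 17): e=[0,16,80] → #  [on edge]
    (3,9)@(7, 19): e=[0,48,48] → #  [on edge]
    (0,10)@(1, 21): e=[-48,0,144] → ·  [on edge]
    (4,10)@(9, 21): e=[0,80,16] → #  [on edge]
    (5,11)@(11, 23): e=[0,112,-16] → ·  [on edge]
  covered (14 px):
    · · · · · · · · · ·
    · · · · · · · · · ·
    · · · · · · · · · ·
    · · · · · · · · · ·
    · · · · # · · · · ·
    · · · # # · · · · ·
    · · · # # · · · · ·
    · · # # # · · · · ·
    · · # # # · · · · ·
    · · · # # · · · · ·
    · · · · # · · · · ·
    · · · · · · · · · ·
T2:
  2·area = 108
  edge (6, 16)→(14, 10): d=(8,-6) top-left  bias=+0
  edge (14, 10)→(16, 22): d=(2,12) right/bottom  bias=-1
  edge (16, 22)→(6, 16): d=(-10,-6) top-left  bias=+0
    (6,5)@(13, 11): e=[2,14,92] → #
    (7,5)@(15, 11): e=[14,-10,104] → ·
    (0,6)@(1, 13): e=[-54,162,0] → ·  [on edge]
    (5,6)@(11, 13): e=[6,42,60] → #
    (7,6)@(15, 13): e=[30,-6,84] → ·
    (4,7)@(9, 15): e=[10,70,28] → #
    (7,7)@(15, 15): e=[46,-2,64] → ·
    (4,8)@(9, 17): e=[26,74,8] → #
    (7,8)@(15, 17): e=[62,2,44] → #
    (8,8)@(17, 17): e=[74,-22,56] → ·
    (4,9)@(9, 19): e=[42,78,-12] → ·
    (5,9)@(11, 19): e=[54,54,0] → #  [on edge]
  covered (14 px):
    · · · · · · · · · ·
    · · · · · · · · · ·
    · · · · · · · · · ·
    · · · · · · · · · ·
    · · · · · · · · · ·
    · · · · · · # · · ·
    · · · · · # # · · ·
    · · · · # # # · · ·
    · · · · # # # # · ·
    · · · · · # # # · ·
    · · · · · · · # · ·
    · · · · · · · · · ·
T3:
  2·area = 192  (B↔C swapped to make it positive)
  edge (0, 24)→(6, 2): d=(6,-22) top-left  bias=+0
  edge (6, 2)→(12, 12): d=(6,10) right/bottom  bias=-1
  edge (12, 12)→(0, 24): d=(-12,12) right/bottom  bias=-1
    (3,2)@(7, 5): e=[40,8,144] → #
    (4,2)@(9, 5): e=[84,-12,120] → ·
    (9,2)@(19, 5): e=[304,-112,0] → ·  [on edge]
    (2,3)@(5, 7): e=[8,40,144] → #
    (4,3)@(9, 7): e=[96,0,96] → ·  [on edge]
    (8,3)@(17, 7): e=[272,-80,0] → ·  [on edge]
    (2,4)@(5, 9): e=[20,52,120] → #
    (4,4)@(9, 9): e=[108,12,72] → #
    (5,4)@(11, 9): e=[152,-8,48] → ·
    (7,4)@(15, 9): e=[240,-48,0] → ·  [on edge]
    (2,5)@(5, 11): e=[32,64,96] → #
    (5,5)@(11, 11): e=[164,4,24] → #
    (6,5)@(13, 11): e=[208,-16,0] → ·  [on edge]
    (1,6)@(3, 13): e=[0,96,96] → #  [on edge]
    (5,6)@(11, 13): e=[176,16,0] → ·  [on edge]
    (4,7)@(9, 15): e=[144,48,0] → ·  [on edge]
    (3,8)@(7, 17): e=[112,80,0] → ·  [on edge]
    (7,8)@(15, 17): e=[288,0,-96] → ·  [on edge]
    (2,9)@(5, 19): e=[80,112,0] → ·  [on edge]
    (1,10)@(3, 21): e=[48,144,0] → ·  [on edge]
    (0,11)@(1, 23): e=[16,176,0] → ·  [on edge]
  covered (21 px):
    · · · · · · · · · ·
    · · · · · · · · · ·
    · · · # · · · · · ·
    · · # # · · · · · ·
    · · # # # · · · · ·
    · · # # # # · · · ·
    · # # # # · · · · ·
    · # # # · · · · · ·
    · # # · · · · · · ·
    · # · · · · · · · ·
    # · · · · · · · · ·
    · · · · · · · · · ·

Final: [[3,2],[2,3],[3,3],[2,4],[3,4],[4,4],[2,5],[3,5],[4,5],[5,5],[1,6],[2,6],[3,6],[4,6],[1,7],[2,7],[3,7],[1,8],[2,8],[1,9],[0,10]]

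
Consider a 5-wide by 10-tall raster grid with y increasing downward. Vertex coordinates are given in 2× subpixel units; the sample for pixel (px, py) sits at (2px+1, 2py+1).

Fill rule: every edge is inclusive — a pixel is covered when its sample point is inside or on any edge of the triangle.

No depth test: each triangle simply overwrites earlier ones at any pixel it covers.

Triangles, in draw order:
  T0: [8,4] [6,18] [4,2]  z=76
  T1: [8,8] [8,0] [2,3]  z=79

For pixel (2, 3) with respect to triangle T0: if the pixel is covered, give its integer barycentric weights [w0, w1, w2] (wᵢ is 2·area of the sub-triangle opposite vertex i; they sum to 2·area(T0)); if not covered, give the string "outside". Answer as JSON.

T0:
  2·area = 60
  edge (8, 4)→(6, 18): d=(-2,14) inclusive
  edge (6, 18)→(4, 2): d=(-2,-16) inclusive
  edge (4, 2)→(8, 4): d=(4,2) inclusive
    (2,1)@(5, 3): e=[44,14,2] → #
    (3,1)@(7, 3): e=[16,46,-2] → ·
    (2,2)@(5, 5): e=[40,10,10] → #
    (3,2)@(7, 5): e=[12,42,6] → #
    (4,2)@(9, 5): e=[-16,74,2] → ·
    (2,3)@(5, 7): e=[36,6,18] → #
    (4,3)@(9, 7): e=[-20,70,10] → ·
    (2,4)@(5, 9): e=[32,2,26] → #
    (4,4)@(9, 9): e=[-24,66,18] → ·
    (2,5)@(5, 11): e=[28,-2,34] → ·
    (3,5)@(7, 11): e=[0,30,30] → #  [on edge]
    (4,5)@(9, 11): e=[-28,62,26] → ·
  covered (8 px):
    · · · · ·
    · · # · ·
    · · # # ·
    · · # # ·
    · · # # ·
    · · · # ·
    · · · · ·
    · · · · ·
    · · · · ·
    · · · · ·
T1:
  2·area = 48  (B↔C swapped to make it positive)
  edge (8, 8)→(2, 3): d=(-6,-5) inclusive
  edge (2, 3)→(8, 0): d=(6,-3) inclusive
  edge (8, 0)→(8, 8): d=(0,8) inclusive
    (3,0)@(7, 1): e=[37,3,8] → #
    (4,0)@(9, 1): e=[47,9,-8] → ·
    (1,1)@(3, 3): e=[5,3,40] → #
    (2,1)@(5, 3): e=[15,9,24] → #
    (4,1)@(9, 3): e=[35,21,-8] → ·
    (1,2)@(3, 5): e=[-7,15,40] → ·
    (2,2)@(5, 5): e=[3,21,24] → #
    (4,2)@(9, 5): e=[23,33,-8] → ·
    (2,3)@(5, 7): e=[-9,33,24] → ·
    (3,3)@(7, 7): e=[1,39,8] → #
    (4,3)@(9, 7): e=[11,45,-8] → ·
    (3,4)@(7, 9): e=[-11,51,8] → ·
  covered (7 px):
    · · · # ·
    · # # # ·
    · · # # ·
    · · · # ·
    · · · · ·
    · · · · ·
    · · · · ·
    · · · · ·
    · · · · ·
    · · · · ·

Final: [6,18,36]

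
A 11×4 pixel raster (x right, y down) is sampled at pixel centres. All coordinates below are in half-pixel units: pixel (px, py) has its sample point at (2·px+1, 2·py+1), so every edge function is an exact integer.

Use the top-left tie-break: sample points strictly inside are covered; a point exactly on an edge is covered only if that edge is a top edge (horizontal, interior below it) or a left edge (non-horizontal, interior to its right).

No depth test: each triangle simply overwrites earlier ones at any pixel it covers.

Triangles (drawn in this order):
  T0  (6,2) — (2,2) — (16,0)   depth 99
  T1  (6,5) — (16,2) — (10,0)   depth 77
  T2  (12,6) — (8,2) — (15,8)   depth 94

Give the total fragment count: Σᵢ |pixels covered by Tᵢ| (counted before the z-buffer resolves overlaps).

T0:
  2·area = 8
  edge (6, 2)→(2, 2): d=(-4,0) right/bottom  bias=-1
  edge (2, 2)→(16, 0): d=(14,-2) top-left  bias=+0
  edge (16, 0)→(6, 2): d=(-10,2) right/bottom  bias=-1
    (4,0)@(9, 1): e=[4,0,4] → X  [on edge]
    (5,0)@(11, 1): e=[4,4,0] → .  [on edge]
    (0,1)@(1, 3): e=[-4,12,0] → .  [on edge]
    (4,1)@(9, 3): e=[-4,28,-16] → .
  covered (1 px):
    . . . . X . . . . . .
    . . . . . . . . . . .
    . . . . . . . . . . .
    . . . . . . . . . . .
T1:
  2·area = 38  (B↔C swapped to make it positive)
  edge (6, 5)→(10, 0): d=(4,-5) top-left  bias=+0
  edge (10, 0)→(16, 2): d=(6,2) right/bottom  bias=-1
  edge (16, 2)→(6, 5): d=(-10,3) right/bottom  bias=-1
    (5,0)@(11, 1): e=[9,4,25] → X
    (6,0)@(13, 1): e=[19,0,19] → .  [on edge]
    (4,1)@(9, 3): e=[7,20,11] → X
    (6,1)@(13, 3): e=[27,12,-1] → .
    (9,1)@(19, 3): e=[57,0,-19] → .  [on edge]
    (4,2)@(9, 5): e=[15,32,-9] → .
    (5,2)@(11, 5): e=[25,28,-15] → .
  covered (3 px):
    . . . . . X . . . . .
    . . . . X X . . . . .
    . . . . . . . . . . .
    . . . . . . . . . . .
T2:
  2·area = 4
  edge (12, 6)→(8, 2): d=(-4,-4) top-left  bias=+0
  edge (8, 2)→(15, 8): d=(7,6) right/bottom  bias=-1
  edge (15, 8)→(12, 6): d=(-3,-2) top-left  bias=+0
    (3,0)@(7, 1): e=[0,-1,5] → .  [on edge]
    (4,1)@(9, 3): e=[0,1,3] → X  [on edge]
    (5,1)@(11, 3): e=[8,-11,7] → .
    (4,2)@(9, 5): e=[-8,15,-3] → .
    (5,2)@(11, 5): e=[0,3,1] → X  [on edge]
    (6,2)@(13, 5): e=[8,-9,5] → .
    (5,3)@(11, 7): e=[-8,17,-5] → .
    (6,3)@(13, 7): e=[0,5,-1] → .  [on edge]
  covered (2 px):
    . . . . . . . . . . .
    . . . . X . . . . . .
    . . . . . X . . . . .
    . . . . . . . . . . .

Result: 6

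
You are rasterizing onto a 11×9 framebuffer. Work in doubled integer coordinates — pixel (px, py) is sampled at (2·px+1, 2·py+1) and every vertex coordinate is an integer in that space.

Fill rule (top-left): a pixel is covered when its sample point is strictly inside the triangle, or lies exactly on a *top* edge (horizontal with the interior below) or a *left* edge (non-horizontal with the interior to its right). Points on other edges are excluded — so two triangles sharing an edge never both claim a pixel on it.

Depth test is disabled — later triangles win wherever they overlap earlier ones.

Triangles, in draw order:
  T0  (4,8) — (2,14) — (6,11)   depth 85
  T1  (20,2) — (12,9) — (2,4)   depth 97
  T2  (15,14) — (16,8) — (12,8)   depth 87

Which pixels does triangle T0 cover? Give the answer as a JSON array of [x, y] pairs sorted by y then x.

T0:
  2·area = 18  (B↔C swapped to make it positive)
  edge (4, 8)→(6, 11): d=(2,3) right/bottom  bias=-1
  edge (6, 11)→(2, 14): d=(-4,3) right/bottom  bias=-1
  edge (2, 14)→(4, 8): d=(2,-6) top-left  bias=+0
    (2,2)@(5, 5): e=[-9,27,0] → ·  [on edge]
    (1,5)@(3, 11): e=[9,9,0] → #  [on edge]
    (2,5)@(5, 11): e=[3,3,12] → #
    (3,5)@(7, 11): e=[-3,-3,24] → ·
    (1,6)@(3, 13): e=[13,1,4] → #
    (2,6)@(5, 13): e=[7,-5,16] → ·
    (1,7)@(3, 15): e=[17,-7,8] → ·
    (0,8)@(1, 17): e=[27,-9,0] → ·  [on edge]
  covered (3 px):
    · · · · · · · · · · ·
    · · · · · · · · · · ·
    · · · · · · · · · · ·
    · · · · · · · · · · ·
    · · · · · · · · · · ·
    · # # · · · · · · · ·
    · # · · · · · · · · ·
    · · · · · · · · · · ·
    · · · · · · · · · · ·
T1:
  2·area = 110
  edge (20, 2)→(12, 9): d=(-8,7) right/bottom  bias=-1
  edge (12, 9)→(2, 4): d=(-10,-5) top-left  bias=+0
  edge (2, 4)→(20, 2): d=(18,-2) top-left  bias=+0
    (5,1)@(11, 3): e=[55,55,0] → #  [on edge]
    (6,1)@(13, 3): e=[41,65,4] → #
    (7,1)@(15, 3): e=[27,75,8] → #
    (8,1)@(17, 3): e=[13,85,12] → #
    (9,1)@(19, 3): e=[-1,95,16] → ·
    (2,2)@(5, 5): e=[81,5,24] → #
    (3,2)@(7, 5): e=[67,15,28] → #
    (4,2)@(9, 5): e=[53,25,32] → #
    (8,2)@(17, 5): e=[-3,65,48] → ·
    (2,3)@(5, 7): e=[65,-15,60] → ·
    (3,3)@(7, 7): e=[51,-5,64] → ·
    (4,3)@(9, 7): e=[37,5,68] → #
  covered (13 px):
    · · · · · · · · · · ·
    · · · · · # # # # · ·
    · · # # # # # # · · ·
    · · · · # # # · · · ·
    · · · · · · · · · · ·
    · · · · · · · · · · ·
    · · · · · · · · · · ·
    · · · · · · · · · · ·
    · · · · · · · · · · ·
T2:
  2·area = 24  (B↔C swapped to make it positive)
  edge (15, 14)→(12, 8): d=(-3,-6) top-left  bias=+0
  edge (12, 8)→(16, 8): d=(4,0) top-left  bias=+0
  edge (16, 8)→(15, 14): d=(-1,6) right/bottom  bias=-1
    (6,4)@(13, 9): e=[3,4,17] → #
    (7,4)@(15, 9): e=[15,4,5] → #
    (8,4)@(17, 9): e=[27,4,-7] → ·
    (6,5)@(13, 11): e=[-3,12,15] → ·
    (7,5)@(15, 11): e=[9,12,3] → #
    (8,5)@(17, 11): e=[21,12,-9] → ·
    (7,6)@(15, 13): e=[3,20,1] → #
    (8,6)@(17, 13): e=[15,20,-11] → ·
    (7,7)@(15, 15): e=[-3,28,-1] → ·
  covered (4 px):
    · · · · · · · · · · ·
    · · · · · · · · · · ·
    · · · · · · · · · · ·
    · · · · · · · · · · ·
    · · · · · · # # · · ·
    · · · · · · · # · · ·
    · · · · · · · # · · ·
    · · · · · · · · · · ·
    · · · · · · · · · · ·

Answer: [[1,5],[2,5],[1,6]]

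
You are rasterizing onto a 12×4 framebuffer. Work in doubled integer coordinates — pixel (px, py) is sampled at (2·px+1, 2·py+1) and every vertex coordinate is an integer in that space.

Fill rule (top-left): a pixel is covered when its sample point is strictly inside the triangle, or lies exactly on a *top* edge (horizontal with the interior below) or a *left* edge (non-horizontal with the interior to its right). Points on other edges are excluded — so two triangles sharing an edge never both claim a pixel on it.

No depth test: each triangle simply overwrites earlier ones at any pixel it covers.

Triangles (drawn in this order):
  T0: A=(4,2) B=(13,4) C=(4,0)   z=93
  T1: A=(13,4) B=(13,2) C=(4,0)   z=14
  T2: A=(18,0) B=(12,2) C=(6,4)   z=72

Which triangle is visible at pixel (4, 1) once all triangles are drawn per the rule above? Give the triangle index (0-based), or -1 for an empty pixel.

T0:
  2·area = 18  (B↔C swapped to make it positive)
  edge (4, 2)→(4, 0): d=(0,-2) top-left  bias=+0
  edge (4, 0)→(13, 4): d=(9,4) right/bottom  bias=-1
  edge (13, 4)→(4, 2): d=(-9,-2) top-left  bias=+0
    (2,0)@(5, 1): e=[2,5,11] → █
    (3,0)@(7, 1): e=[6,-3,15] → ·
    (2,1)@(5, 3): e=[2,23,-7] → ·
    (4,1)@(9, 3): e=[10,7,1] → █
    (5,1)@(11, 3): e=[14,-1,5] → ·
    (4,2)@(9, 5): e=[10,25,-17] → ·
  covered (2 px):
    · · █ · · · · · · · · ·
    · · · · █ · · · · · · ·
    · · · · · · · · · · · ·
    · · · · · · · · · · · ·
T1:
  2·area = 18  (B↔C swapped to make it positive)
  edge (13, 4)→(4, 0): d=(-9,-4) top-left  bias=+0
  edge (4, 0)→(13, 2): d=(9,2) right/bottom  bias=-1
  edge (13, 2)→(13, 4): d=(0,2) right/bottom  bias=-1
    (3,0)@(7, 1): e=[3,3,12] → █
    (4,0)@(9, 1): e=[11,-1,8] → ·
    (6,0)@(13, 1): e=[27,-9,0] → ·  [on edge]
    (3,1)@(7, 3): e=[-15,21,12] → ·
    (5,1)@(11, 3): e=[1,13,4] → █
    (6,1)@(13, 3): e=[9,9,0] → ·  [on edge]
    (5,2)@(11, 5): e=[-17,31,4] → ·
    (6,2)@(13, 5): e=[-9,27,0] → ·  [on edge]
    (6,3)@(13, 7): e=[-27,45,0] → ·  [on edge]
  covered (2 px):
    · · · █ · · · · · · · ·
    · · · · · █ · · · · · ·
    · · · · · · · · · · · ·
    · · · · · · · · · · · ·
T2:
  degenerate (2·area = 0) — covers nothing

Z-buffer (winner per pixel, '.' = empty):
  . . 0 1 . . . . . . . .
  . . . . 0 1 . . . . . .
  . . . . . . . . . . . .
  . . . . . . . . . . . .

Final: 0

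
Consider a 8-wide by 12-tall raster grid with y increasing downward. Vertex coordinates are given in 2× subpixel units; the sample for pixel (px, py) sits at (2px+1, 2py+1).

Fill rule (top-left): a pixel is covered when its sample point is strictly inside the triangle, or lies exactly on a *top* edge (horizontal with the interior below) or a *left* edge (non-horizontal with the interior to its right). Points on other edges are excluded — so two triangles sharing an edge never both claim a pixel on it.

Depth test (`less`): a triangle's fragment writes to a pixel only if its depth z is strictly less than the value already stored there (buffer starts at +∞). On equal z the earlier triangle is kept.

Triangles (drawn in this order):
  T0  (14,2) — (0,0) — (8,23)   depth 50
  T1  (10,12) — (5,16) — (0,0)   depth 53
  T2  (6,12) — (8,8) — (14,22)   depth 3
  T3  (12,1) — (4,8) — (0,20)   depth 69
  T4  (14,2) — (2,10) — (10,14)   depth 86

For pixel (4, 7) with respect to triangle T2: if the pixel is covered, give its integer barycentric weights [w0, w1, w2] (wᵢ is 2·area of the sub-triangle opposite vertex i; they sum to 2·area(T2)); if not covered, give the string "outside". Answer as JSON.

T0:
  2·area = 306  (B↔C swapped to make it positive)
  edge (14, 2)→(8, 23): d=(-6,21) right/bottom  bias=-1
  edge (8, 23)→(0, 0): d=(-8,-23) top-left  bias=+0
  edge (0, 0)→(14, 2): d=(14,2) right/bottom  bias=-1
    (0,0)@(1, 1): e=[279,15,12] → █
    (1,0)@(3, 1): e=[237,61,8] → █
    (2,0)@(5, 1): e=[195,107,4] → █
    (3,0)@(7, 1): e=[153,153,0] → ·  [on edge]
    (0,1)@(1, 3): e=[267,-1,40] → ·
    (1,1)@(3, 3): e=[225,45,36] → █
    (3,1)@(7, 3): e=[141,137,28] → █
    (4,1)@(9, 3): e=[99,183,24] → █
    (5,1)@(11, 3): e=[57,229,20] → █
    (6,1)@(13, 3): e=[15,275,16] → █
    (7,1)@(15, 3): e=[-27,321,12] → ·
    (1,2)@(3, 5): e=[213,29,64] → █
  covered (37 px):
    █ █ █ · · · · ·
    · █ █ █ █ █ █ ·
    · █ █ █ █ █ █ ·
    · █ █ █ █ █ · ·
    · · █ █ █ █ · ·
    · · █ █ █ █ · ·
    · · █ █ █ · · ·
    · · · █ █ · · ·
    · · · █ █ · · ·
    · · · █ █ · · ·
    · · · · · · · ·
    · · · · · · · ·
T1:
  2·area = 100
  edge (10, 12)→(5, 16): d=(-5,4) right/bottom  bias=-1
  edge (5, 16)→(0, 0): d=(-5,-16) top-left  bias=+0
  edge (0, 0)→(10, 12): d=(10,12) right/bottom  bias=-1
    (0,1)@(1, 3): e=[81,1,18] → █
    (1,1)@(3, 3): e=[73,33,-6] → ·
    (0,2)@(1, 5): e=[71,-9,38] → ·
    (1,2)@(3, 5): e=[63,23,14] → █
    (2,2)@(5, 5): e=[55,55,-10] → ·
    (1,3)@(3, 7): e=[53,13,34] → █
    (2,3)@(5, 7): e=[45,45,10] → █
    (3,3)@(7, 7): e=[37,77,-14] → ·
    (1,4)@(3, 9): e=[43,3,54] → █
    (3,4)@(7, 9): e=[27,67,6] → █
    (4,4)@(9, 9): e=[19,99,-18] → ·
    (1,5)@(3, 11): e=[33,-7,74] → ·
  covered (13 px):
    · · · · · · · ·
    █ · · · · · · ·
    · █ · · · · · ·
    · █ █ · · · · ·
    · █ █ █ · · · ·
    · · █ █ █ · · ·
    · · █ █ · · · ·
    · · █ · · · · ·
    · · · · · · · ·
    · · · · · · · ·
    · · · · · · · ·
    · · · · · · · ·
T2:
  2·area = 52
  edge (6, 12)→(8, 8): d=(2,-4) top-left  bias=+0
  edge (8, 8)→(14, 22): d=(6,14) right/bottom  bias=-1
  edge (14, 22)→(6, 12): d=(-8,-10) top-left  bias=+0
    (2,0)@(5, 1): e=[-26,0,78] → ·  [on edge]
    (3,5)@(7, 11): e=[2,32,18] → █
    (4,5)@(9, 11): e=[10,4,38] → █
    (5,5)@(11, 11): e=[18,-24,58] → ·
    (3,6)@(7, 13): e=[6,44,2] → █
    (5,6)@(11, 13): e=[22,-12,42] → ·
    (3,7)@(7, 15): e=[10,56,-14] → ·
    (4,7)@(9, 15): e=[18,28,6] → █
    (5,7)@(11, 15): e=[26,0,26] → ·  [on edge]
    (4,8)@(9, 17): e=[22,40,-10] → ·
    (5,8)@(11, 17): e=[30,12,10] → █
    (6,8)@(13, 17): e=[38,-16,30] → ·
  covered (6 px):
    · · · · · · · ·
    · · · · · · · ·
    · · · · · · · ·
    · · · · · · · ·
    · · · · · · · ·
    · · · █ █ · · ·
    · · · █ █ · · ·
    · · · · █ · · ·
    · · · · · █ · ·
    · · · · · · · ·
    · · · · · · · ·
    · · · · · · · ·
T3:
  2·area = 68  (B↔C swapped to make it positive)
  edge (12, 1)→(0, 20): d=(-12,19) right/bottom  bias=-1
  edge (0, 20)→(4, 8): d=(4,-12) top-left  bias=+0
  edge (4, 8)→(12, 1): d=(8,-7) top-left  bias=+0
    (2,2)@(5, 5): e=[85,0,-17] → ·  [on edge]
    (4,2)@(9, 5): e=[9,48,11] → █
    (5,2)@(11, 5): e=[-29,72,25] → ·
    (3,3)@(7, 7): e=[23,32,13] → █
    (4,3)@(9, 7): e=[-15,56,27] → ·
    (2,4)@(5, 9): e=[37,16,15] → █
    (3,4)@(7, 9): e=[-1,40,29] → ·
    (1,5)@(3, 11): e=[51,0,17] → █  [on edge]
    (3,5)@(7, 11): e=[-25,48,45] → ·
    (1,6)@(3, 13): e=[27,8,33] → █
    (2,6)@(5, 13): e=[-11,32,47] → ·
    (1,7)@(3, 15): e=[3,16,49] → █
    (0,8)@(1, 17): e=[17,0,51] → █  [on edge]
  covered (8 px):
    · · · · · · · ·
    · · · · · · · ·
    · · · · █ · · ·
    · · · █ · · · ·
    · · █ · · · · ·
    · █ █ · · · · ·
    · █ · · · · · ·
    · █ · · · · · ·
    █ · · · · · · ·
    · · · · · · · ·
    · · · · · · · ·
    · · · · · · · ·
T4:
  2·area = 112  (B↔C swapped to make it positive)
  edge (14, 2)→(10, 14): d=(-4,12) right/bottom  bias=-1
  edge (10, 14)→(2, 10): d=(-8,-4) top-left  bias=+0
  edge (2, 10)→(14, 2): d=(12,-8) top-left  bias=+0
    (6,1)@(13, 3): e=[8,100,4] → █
    (7,1)@(15, 3): e=[-16,108,20] → ·
    (5,2)@(11, 5): e=[24,76,12] → █
    (6,2)@(13, 5): e=[0,84,28] → ·  [on edge]
    (3,3)@(7, 7): e=[64,44,4] → █
    (4,3)@(9, 7): e=[40,52,20] → █
    (6,3)@(13, 7): e=[-8,68,52] → ·
    (2,4)@(5, 9): e=[80,20,12] → █
    (6,4)@(13, 9): e=[-16,52,76] → ·
    (2,5)@(5, 11): e=[72,4,36] → █
    (5,5)@(11, 11): e=[0,28,84] → ·  [on edge]
    (2,6)@(5, 13): e=[64,-12,60] → ·
    (4,8)@(9, 17): e=[0,-28,140] → ·  [on edge]
    (3,11)@(7, 23): e=[0,-84,196] → ·  [on edge]
  covered (13 px):
    · · · · · · · ·
    · · · · · · █ ·
    · · · · · █ · ·
    · · · █ █ █ · ·
    · · █ █ █ █ · ·
    · · █ █ █ · · ·
    · · · · █ · · ·
    · · · · · · · ·
    · · · · · · · ·
    · · · · · · · ·
    · · · · · · · ·
    · · · · · · · ·

Result: [28,6,18]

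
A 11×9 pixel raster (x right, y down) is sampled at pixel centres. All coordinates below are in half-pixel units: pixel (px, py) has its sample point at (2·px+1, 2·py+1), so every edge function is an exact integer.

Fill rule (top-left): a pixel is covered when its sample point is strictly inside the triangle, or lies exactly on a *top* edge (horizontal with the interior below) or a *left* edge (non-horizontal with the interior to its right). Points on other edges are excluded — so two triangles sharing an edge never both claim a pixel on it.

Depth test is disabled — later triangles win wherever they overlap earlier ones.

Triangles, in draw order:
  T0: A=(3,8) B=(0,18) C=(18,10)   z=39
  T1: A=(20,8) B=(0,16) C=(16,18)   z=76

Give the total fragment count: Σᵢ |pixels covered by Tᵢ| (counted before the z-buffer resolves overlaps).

T0:
  2·area = 156  (B↔C swapped to make it positive)
  edge (3, 8)→(18, 10): d=(15,2) right/bottom  bias=-1
  edge (18, 10)→(0, 18): d=(-18,8) right/bottom  bias=-1
  edge (0, 18)→(3, 8): d=(3,-10) top-left  bias=+0
    (1,4)@(3, 9): e=[15,138,3] → #
    (2,4)@(5, 9): e=[11,122,23] → #
    (3,4)@(7, 9): e=[7,106,43] → #
    (4,4)@(9, 9): e=[3,90,63] → #
    (5,4)@(11, 9): e=[-1,74,83] → ·
    (1,5)@(3, 11): e=[45,102,9] → #
    (5,5)@(11, 11): e=[29,38,89] → #
    (6,5)@(13, 11): e=[25,22,109] → #
    (7,5)@(15, 11): e=[21,6,129] → #
    (8,5)@(17, 11): e=[17,-10,149] → ·
    (1,6)@(3, 13): e=[75,66,15] → #
    (6,6)@(13, 13): e=[55,-14,115] → ·
  covered (20 px):
    · · · · · · · · · · ·
    · · · · · · · · · · ·
    · · · · · · · · · · ·
    · · · · · · · · · · ·
    · # # # # · · · · · ·
    · # # # # # # # · · ·
    · # # # # # · · · · ·
    # # # · · · · · · · ·
    # · · · · · · · · · ·
T1:
  2·area = 168  (B↔C swapped to make it positive)
  edge (20, 8)→(16, 18): d=(-4,10) right/bottom  bias=-1
  edge (16, 18)→(0, 16): d=(-16,-2) top-left  bias=+0
  edge (0, 16)→(20, 8): d=(20,-8) top-left  bias=+0
    (9,4)@(19, 9): e=[6,150,12] → #
    (10,4)@(21, 9): e=[-14,154,28] → ·
    (6,5)@(13, 11): e=[58,106,4] → #
    (7,5)@(15, 11): e=[38,110,20] → #
    (8,5)@(17, 11): e=[18,114,36] → #
    (9,5)@(19, 11): e=[-2,118,52] → ·
    (4,6)@(9, 13): e=[90,66,12] → #
    (5,6)@(11, 13): e=[70,70,28] → #
    (9,6)@(19, 13): e=[-10,86,92] → ·
    (1,7)@(3, 15): e=[142,22,4] → #
    (2,7)@(5, 15): e=[122,26,20] → #
    (3,7)@(7, 15): e=[102,30,36] → #
  covered (21 px):
    · · · · · · · · · · ·
    · · · · · · · · · · ·
    · · · · · · · · · · ·
    · · · · · · · · · · ·
    · · · · · · · · · # ·
    · · · · · · # # # · ·
    · · · · # # # # # · ·
    · # # # # # # # # · ·
    · · · · # # # # · · ·

Result: 41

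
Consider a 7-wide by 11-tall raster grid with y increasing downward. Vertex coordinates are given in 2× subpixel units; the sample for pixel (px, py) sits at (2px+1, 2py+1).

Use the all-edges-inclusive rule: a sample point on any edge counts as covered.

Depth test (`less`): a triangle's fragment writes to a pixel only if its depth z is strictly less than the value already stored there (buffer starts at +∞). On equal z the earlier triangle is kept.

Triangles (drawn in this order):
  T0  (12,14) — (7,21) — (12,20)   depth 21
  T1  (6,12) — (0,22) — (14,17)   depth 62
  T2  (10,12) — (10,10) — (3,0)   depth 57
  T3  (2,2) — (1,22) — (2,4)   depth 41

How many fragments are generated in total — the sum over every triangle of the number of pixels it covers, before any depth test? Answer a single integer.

T0:
  2·area = 30  (B↔C swapped to make it positive)
  edge (12, 14)→(12, 20): d=(0,6) inclusive
  edge (12, 20)→(7, 21): d=(-5,1) inclusive
  edge (7, 21)→(12, 14): d=(5,-7) inclusive
    (5,8)@(11, 17): e=[6,16,8] → X
    (6,8)@(13, 17): e=[-6,14,22] → .
    (4,9)@(9, 19): e=[18,8,4] → X
    (6,9)@(13, 19): e=[-6,4,32] → .
    (3,10)@(7, 21): e=[30,0,0] → X  [on edge]
    (4,10)@(9, 21): e=[18,-2,14] → .
    (5,10)@(11, 21): e=[6,-4,28] → .
  covered (4 px):
    . . . . . . .
    . . . . . . .
    . . . . . . .
    . . . . . . .
    . . . . . . .
    . . . . . . .
    . . . . . . .
    . . . . . . .
    . . . . . X .
    . . . . X X .
    . . . X . . .
T1:
  2·area = 110  (B↔C swapped to make it positive)
  edge (6, 12)→(14, 17): d=(8,5) inclusive
  edge (14, 17)→(0, 22): d=(-14,5) inclusive
  edge (0, 22)→(6, 12): d=(6,-10) inclusive
    (4,3)@(9, 7): e=[-55,165,0] → .  [on edge]
    (3,6)@(7, 13): e=[3,91,16] → X
    (4,6)@(9, 13): e=[-7,81,36] → .
    (2,7)@(5, 15): e=[29,73,8] → X
    (4,7)@(9, 15): e=[9,53,48] → X
    (5,7)@(11, 15): e=[-1,43,68] → .
    (1,8)@(3, 17): e=[55,55,0] → X  [on edge]
    (5,8)@(11, 17): e=[15,15,80] → X
    (6,8)@(13, 17): e=[5,5,100] → X
    (1,9)@(3, 19): e=[71,27,12] → X
    (4,9)@(9, 19): e=[41,-3,72] → .
    (5,9)@(11, 19): e=[31,-13,92] → .
  covered (14 px):
    . . . . . . .
    . . . . . . .
    . . . . . . .
    . . . . . . .
    . . . . . . .
    . . . . . . .
    . . . X . . .
    . . X X X . .
    . X X X X X X
    . X X X . . .
    X . . . . . .
T2:
  2·area = 14  (B↔C swapped to make it positive)
  edge (10, 12)→(3, 0): d=(-7,-12) inclusive
  edge (3, 0)→(10, 10): d=(7,10) inclusive
  edge (10, 10)→(10, 12): d=(0,2) inclusive
    (2,1)@(5, 3): e=[3,1,10] → X
    (3,1)@(7, 3): e=[27,-19,6] → .
    (2,2)@(5, 5): e=[-11,15,10] → .
    (4,4)@(9, 9): e=[9,3,2] → X
    (5,4)@(11, 9): e=[33,-17,-2] → .
    (4,5)@(9, 11): e=[-5,17,2] → .
  covered (2 px):
    . . . . . . .
    . . X . . . .
    . . . . . . .
    . . . . . . .
    . . . . X . .
    . . . . . . .
    . . . . . . .
    . . . . . . .
    . . . . . . .
    . . . . . . .
    . . . . . . .
T3:
  2·area = 2  (B↔C swapped to make it positive)
  edge (2, 2)→(2, 4): d=(0,2) inclusive
  edge (2, 4)→(1, 22): d=(-1,18) inclusive
  edge (1, 22)→(2, 2): d=(1,-20) inclusive
  covered (0 px):
    . . . . . . .
    . . . . . . .
    . . . . . . .
    . . . . . . .
    . . . . . . .
    . . . . . . .
    . . . . . . .
    . . . . . . .
    . . . . . . .
    . . . . . . .
    . . . . . . .

Final: 20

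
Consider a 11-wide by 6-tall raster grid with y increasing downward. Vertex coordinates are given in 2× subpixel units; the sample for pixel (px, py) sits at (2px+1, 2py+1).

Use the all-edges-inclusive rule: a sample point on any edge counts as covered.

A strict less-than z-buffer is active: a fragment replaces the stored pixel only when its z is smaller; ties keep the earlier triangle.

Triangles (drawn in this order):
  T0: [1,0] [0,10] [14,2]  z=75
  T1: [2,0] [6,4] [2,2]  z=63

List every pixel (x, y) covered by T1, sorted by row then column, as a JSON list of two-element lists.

T0:
  2·area = 132  (B↔C swapped to make it positive)
  edge (1, 0)→(14, 2): d=(13,2) inclusive
  edge (14, 2)→(0, 10): d=(-14,8) inclusive
  edge (0, 10)→(1, 0): d=(1,-10) inclusive
    (0,0)@(1, 1): e=[13,118,1] → #
    (1,0)@(3, 1): e=[9,102,21] → #
    (2,0)@(5, 1): e=[5,86,41] → #
    (3,0)@(7, 1): e=[1,70,61] → #
    (4,0)@(9, 1): e=[-3,54,81] → ·
    (0,1)@(1, 3): e=[39,90,3] → #
    (4,1)@(9, 3): e=[23,26,83] → #
    (5,1)@(11, 3): e=[19,10,103] → #
    (6,1)@(13, 3): e=[15,-6,123] → ·
    (0,2)@(1, 5): e=[65,62,5] → #
    (4,2)@(9, 5): e=[49,-2,85] → ·
    (5,2)@(11, 5): e=[45,-18,105] → ·
  covered (18 px):
    # # # # · · · · · · ·
    # # # # # # · · · · ·
    # # # # · · · · · · ·
    # # # · · · · · · · ·
    # · · · · · · · · · ·
    · · · · · · · · · · ·
T1:
  2·area = 8
  edge (2, 0)→(6, 4): d=(4,4) inclusive
  edge (6, 4)→(2, 2): d=(-4,-2) inclusive
  edge (2, 2)→(2, 0): d=(0,-2) inclusive
    (1,0)@(3, 1): e=[0,6,2] → #  [on edge]
    (2,0)@(5, 1): e=[-8,10,6] → ·
    (1,1)@(3, 3): e=[8,-2,2] → ·
    (2,1)@(5, 3): e=[0,2,6] → #  [on edge]
    (3,1)@(7, 3): e=[-8,6,10] → ·
    (2,2)@(5, 5): e=[8,-6,6] → ·
    (3,2)@(7, 5): e=[0,-2,10] → ·  [on edge]
    (4,3)@(9, 7): e=[0,-6,14] → ·  [on edge]
    (5,4)@(11, 9): e=[0,-10,18] → ·  [on edge]
    (6,5)@(13, 11): e=[0,-14,22] → ·  [on edge]
  covered (2 px):
    · # · · · · · · · · ·
    · · # · · · · · · · ·
    · · · · · · · · · · ·
    · · · · · · · · · · ·
    · · · · · · · · · · ·
    · · · · · · · · · · ·

Answer: [[1,0],[2,1]]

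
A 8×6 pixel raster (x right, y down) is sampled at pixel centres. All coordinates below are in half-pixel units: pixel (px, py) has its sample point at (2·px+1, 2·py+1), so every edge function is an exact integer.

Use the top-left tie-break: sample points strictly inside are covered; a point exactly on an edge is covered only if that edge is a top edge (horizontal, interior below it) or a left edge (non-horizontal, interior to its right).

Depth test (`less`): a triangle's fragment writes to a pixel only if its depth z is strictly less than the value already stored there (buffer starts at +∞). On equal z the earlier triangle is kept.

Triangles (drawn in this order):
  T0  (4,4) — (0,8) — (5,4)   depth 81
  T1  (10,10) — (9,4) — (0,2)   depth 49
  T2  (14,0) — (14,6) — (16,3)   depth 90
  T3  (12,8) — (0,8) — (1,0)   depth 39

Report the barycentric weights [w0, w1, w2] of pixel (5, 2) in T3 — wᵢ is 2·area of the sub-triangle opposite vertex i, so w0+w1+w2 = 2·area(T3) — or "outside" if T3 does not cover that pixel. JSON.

T0:
  2·area = 4  (B↔C swapped to make it positive)
  edge (4, 4)→(5, 4): d=(1,0) top-left  bias=+0
  edge (5, 4)→(0, 8): d=(-5,4) right/bottom  bias=-1
  edge (0, 8)→(4, 4): d=(4,-4) top-left  bias=+0
    (3,0)@(7, 1): e=[-3,7,0] → ·  [on edge]
    (2,1)@(5, 3): e=[-1,5,0] → ·  [on edge]
    (1,2)@(3, 5): e=[1,3,0] → █  [on edge]
    (2,2)@(5, 5): e=[1,-5,8] → ·
    (0,3)@(1, 7): e=[3,1,0] → █  [on edge]
    (1,3)@(3, 7): e=[3,-7,8] → ·
    (0,4)@(1, 9): e=[5,-9,8] → ·
  covered (2 px):
    · · · · · · · ·
    · · · · · · · ·
    · █ · · · · · ·
    █ · · · · · · ·
    · · · · · · · ·
    · · · · · · · ·
T1:
  2·area = 52  (B↔C swapped to make it positive)
  edge (10, 10)→(0, 2): d=(-10,-8) top-left  bias=+0
  edge (0, 2)→(9, 4): d=(9,2) right/bottom  bias=-1
  edge (9, 4)→(10, 10): d=(1,6) right/bottom  bias=-1
    (1,1)@(3, 3): e=[14,3,35] → █
    (2,1)@(5, 3): e=[30,-1,23] → ·
    (1,2)@(3, 5): e=[-6,21,37] → ·
    (2,2)@(5, 5): e=[10,17,25] → █
    (3,2)@(7, 5): e=[26,13,13] → █
    (4,2)@(9, 5): e=[42,9,1] → █
    (5,2)@(11, 5): e=[58,5,-11] → ·
    (2,3)@(5, 7): e=[-10,35,27] → ·
    (3,3)@(7, 7): e=[6,31,15] → █
    (5,3)@(11, 7): e=[38,23,-9] → ·
    (3,4)@(7, 9): e=[-14,49,17] → ·
    (4,4)@(9, 9): e=[2,45,5] → █
  covered (7 px):
    · · · · · · · ·
    · █ · · · · · ·
    · · █ █ █ · · ·
    · · · █ █ · · ·
    · · · · █ · · ·
    · · · · · · · ·
T2:
  2·area = 12  (B↔C swapped to make it positive)
  edge (14, 0)→(16, 3): d=(2,3) right/bottom  bias=-1
  edge (16, 3)→(14, 6): d=(-2,3) right/bottom  bias=-1
  edge (14, 6)→(14, 0): d=(0,-6) top-left  bias=+0
    (7,1)@(15, 3): e=[3,3,6] → █
    (7,2)@(15, 5): e=[7,-1,6] → ·
  covered (1 px):
    · · · · · · · ·
    · · · · · · · █
    · · · · · · · ·
    · · · · · · · ·
    · · · · · · · ·
    · · · · · · · ·
T3:
  2·area = 96
  edge (12, 8)→(0, 8): d=(-12,0) right/bottom  bias=-1
  edge (0, 8)→(1, 0): d=(1,-8) top-left  bias=+0
  edge (1, 0)→(12, 8): d=(11,8) right/bottom  bias=-1
    (0,0)@(1, 1): e=[84,1,11] → █
    (1,0)@(3, 1): e=[84,17,-5] → ·
    (0,1)@(1, 3): e=[60,3,33] → █
    (1,1)@(3, 3): e=[60,19,17] → █
    (2,1)@(5, 3): e=[60,35,1] → █
    (3,1)@(7, 3): e=[60,51,-15] → ·
    (0,2)@(1, 5): e=[36,5,55] → █
    (3,2)@(7, 5): e=[36,53,7] → █
    (4,2)@(9, 5): e=[36,69,-9] → ·
    (0,3)@(1, 7): e=[12,7,77] → █
    (4,3)@(9, 7): e=[12,71,13] → █
    (5,3)@(11, 7): e=[12,87,-3] → ·
  covered (13 px):
    █ · · · · · · ·
    █ █ █ · · · · ·
    █ █ █ █ · · · ·
    █ █ █ █ █ · · ·
    · · · · · · · ·
    · · · · · · · ·

Final: "outside"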